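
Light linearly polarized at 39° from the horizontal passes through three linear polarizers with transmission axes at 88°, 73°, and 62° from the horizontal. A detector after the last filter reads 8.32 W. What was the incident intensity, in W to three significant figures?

I₁ = I₀ cos²(88° − 39°) = I₀ cos²(49°) = 0.4304 I₀.
I₂ = I₁ cos²(73° − 88°) = 0.4304 I₀ · cos²(15°) = 0.4016 I₀.
I₃ = I₂ cos²(62° − 73°) = 0.4016 I₀ · cos²(11°) = 0.387 I₀.
So 8.32 W = 0.387 I₀, giving I₀ = 8.32/0.387 = 21.5 W.

I₀ ≈ 21.5 W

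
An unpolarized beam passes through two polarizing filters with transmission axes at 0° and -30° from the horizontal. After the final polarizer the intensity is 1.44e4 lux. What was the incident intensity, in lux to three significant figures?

I₀ ≈ 3.84e4 lux

Unpolarized light through the first polarizer → I₁ = ½ I₀, now polarized at 0°.
I₂ = I₁ cos²(-30° − 0°) = 0.5 I₀ · cos²(30°) = 0.375 I₀.
So 1.44e4 lux = 0.375 I₀, giving I₀ = 1.44e4/0.375 = 3.84e+04 lux.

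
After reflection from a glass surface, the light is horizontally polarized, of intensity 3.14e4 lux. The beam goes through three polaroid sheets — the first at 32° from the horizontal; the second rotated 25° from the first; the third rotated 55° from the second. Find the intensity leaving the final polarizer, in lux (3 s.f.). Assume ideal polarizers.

By Malus's law, I₁ = 3.14e4 lux · cos²(32°) = 2.258e+04 lux.
I₂ = I₁ · cos²(25°) = 2.258e+04 · 0.8214 = 1.855e+04 lux.
I₃ = I₂ · cos²(55°) = 1.855e+04 · 0.329 = 6102 lux.

I ≈ 6100 lux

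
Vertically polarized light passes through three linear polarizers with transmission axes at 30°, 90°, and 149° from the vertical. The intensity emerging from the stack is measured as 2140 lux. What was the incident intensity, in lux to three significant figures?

I₀ ≈ 4.30e4 lux

I₁ = I₀ cos²(30° − 0°) = I₀ cos²(30°) = 0.75 I₀.
I₂ = I₁ cos²(90° − 30°) = 0.75 I₀ · cos²(60°) = 0.1875 I₀.
I₃ = I₂ cos²(149° − 90°) = 0.1875 I₀ · cos²(59°) = 0.04974 I₀.
So 2140 lux = 0.04974 I₀, giving I₀ = 2140/0.04974 = 4.303e+04 lux.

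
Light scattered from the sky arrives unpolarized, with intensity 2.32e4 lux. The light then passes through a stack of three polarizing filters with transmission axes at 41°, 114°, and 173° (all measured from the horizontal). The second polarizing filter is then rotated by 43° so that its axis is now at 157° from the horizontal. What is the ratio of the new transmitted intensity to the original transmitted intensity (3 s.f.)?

I_new/I_old ≈ 7.83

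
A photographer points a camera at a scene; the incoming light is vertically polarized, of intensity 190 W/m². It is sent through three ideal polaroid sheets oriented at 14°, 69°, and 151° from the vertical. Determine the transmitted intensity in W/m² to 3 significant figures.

I ≈ 1.14 W/m²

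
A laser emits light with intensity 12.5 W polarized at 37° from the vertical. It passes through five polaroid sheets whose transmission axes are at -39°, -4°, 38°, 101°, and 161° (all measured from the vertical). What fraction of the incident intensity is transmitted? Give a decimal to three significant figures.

I₁ = 12.5 W · cos²(76°) = 0.7316 W.
I₂ = I₁ · cos²(35°) = 0.7316 · 0.671 = 0.4909 W.
I₃ = I₂ · cos²(42°) = 0.4909 · 0.5523 = 0.2711 W.
I₄ = I₃ · cos²(63°) = 0.2711 · 0.2061 = 0.05588 W.
I₅ = I₄ · cos²(60°) = 0.05588 · 0.25 = 0.01397 W.
Transmitted fraction = 0.001118.

I/I₀ ≈ 0.00112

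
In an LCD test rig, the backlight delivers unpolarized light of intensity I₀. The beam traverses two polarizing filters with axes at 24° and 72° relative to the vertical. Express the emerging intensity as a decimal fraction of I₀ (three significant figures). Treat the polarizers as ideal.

Unpolarized light through the first polarizer → I₁ = ½ I₀, now polarized at 24°.
I₂ = I₁ cos²(72° − 24°) = 0.5 I₀ · cos²(48°) = 0.2239 I₀.
Transmitted fraction = 0.2239.

≈ 0.224 I₀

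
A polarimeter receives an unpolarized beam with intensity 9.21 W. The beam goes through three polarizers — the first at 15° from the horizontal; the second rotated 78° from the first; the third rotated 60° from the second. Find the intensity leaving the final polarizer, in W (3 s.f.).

Unpolarized light through the first polarizer → I₁ = 9.21 W/2 = 4.605 W, polarized at 15°.
I₂ = I₁ · cos²(78°) = 4.605 · 0.04323 = 0.1991 W.
I₃ = I₂ · cos²(60°) = 0.1991 · 0.25 = 0.04977 W.

I ≈ 0.0498 W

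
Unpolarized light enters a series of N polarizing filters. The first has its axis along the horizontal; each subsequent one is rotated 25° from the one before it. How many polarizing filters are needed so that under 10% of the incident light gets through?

First polarizer halves the unpolarized light: factor 1/2.
Each further stage multiplies by cos²(25°) = 0.8214.
After N polarizers: T = 0.5·0.8214^(N−1). Require T < 0.10 ⇒ N−1 > ln(0.10/0.5)/ln(0.8214) = 8.18, so N−1 ≥ 9 and N = 10.
Check: N=10 gives T = 0.0851 < 0.10; N=9 gives T = 0.1036.

N = 10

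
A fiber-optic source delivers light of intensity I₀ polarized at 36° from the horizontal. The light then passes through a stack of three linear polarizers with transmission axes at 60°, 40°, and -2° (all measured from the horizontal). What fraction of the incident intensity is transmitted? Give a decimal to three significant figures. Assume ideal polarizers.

By Malus's law, I₁ = I₀ cos²(60° − 36°) = I₀ cos²(24°) = 0.8346 I₀.
I₂ = I₁ cos²(40° − 60°) = 0.8346 I₀ · cos²(20°) = 0.7369 I₀.
I₃ = I₂ cos²(-2° − 40°) = 0.7369 I₀ · cos²(42°) = 0.407 I₀.
Transmitted fraction = 0.407.

≈ 0.407 I₀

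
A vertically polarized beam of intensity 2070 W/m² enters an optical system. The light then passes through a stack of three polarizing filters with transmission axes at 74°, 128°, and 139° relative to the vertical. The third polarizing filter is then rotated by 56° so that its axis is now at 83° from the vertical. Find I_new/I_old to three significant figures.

I_new/I_old ≈ 0.519

Before rotation:
I₁ = I₀ cos²(74° − 0°) = I₀ cos²(74°) = 0.07598 I₀.
I₂ = I₁ cos²(128° − 74°) = 0.07598 I₀ · cos²(54°) = 0.02625 I₀.
I₃ = I₂ cos²(139° − 128°) = 0.02625 I₀ · cos²(11°) = 0.02529 I₀.
After rotation:
I₁ = I₀ cos²(74° − 0°) = I₀ cos²(74°) = 0.07598 I₀.
I₂ = I₁ cos²(128° − 74°) = 0.07598 I₀ · cos²(54°) = 0.02625 I₀.
I₃ = I₂ cos²(83° − 128°) = 0.02625 I₀ · cos²(45°) = 0.01312 I₀.
Ratio = 0.01312 / 0.02529 = 0.5189.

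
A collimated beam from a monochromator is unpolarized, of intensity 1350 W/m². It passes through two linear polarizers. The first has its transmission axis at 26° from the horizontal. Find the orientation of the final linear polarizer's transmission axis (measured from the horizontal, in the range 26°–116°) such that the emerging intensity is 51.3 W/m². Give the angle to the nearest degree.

θ ≈ 100°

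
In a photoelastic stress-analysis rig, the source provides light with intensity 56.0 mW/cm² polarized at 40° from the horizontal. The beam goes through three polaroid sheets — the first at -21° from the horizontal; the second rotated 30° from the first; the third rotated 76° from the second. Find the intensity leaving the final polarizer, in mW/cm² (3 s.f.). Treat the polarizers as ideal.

I₁ = 56.0 mW/cm² · cos²(61°) = 13.16 mW/cm².
I₂ = I₁ · cos²(30°) = 13.16 · 0.75 = 9.872 mW/cm².
I₃ = I₂ · cos²(76°) = 9.872 · 0.05853 = 0.5778 mW/cm².

I ≈ 0.578 mW/cm²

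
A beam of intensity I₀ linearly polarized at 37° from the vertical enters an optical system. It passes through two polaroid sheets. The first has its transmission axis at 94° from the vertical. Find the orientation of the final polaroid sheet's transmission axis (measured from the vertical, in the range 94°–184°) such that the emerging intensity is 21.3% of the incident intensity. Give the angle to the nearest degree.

I₁ = I₀ cos²(94° − 37°) = I₀ cos²(57°) = 0.2966 I₀.
Need I₂/I₀ = 0.213, so cos²(θ − 94°) = 0.213 / 0.2966 = 0.7181.
θ − 94° = arccos(√0.7181) = 32.1°, giving θ ≈ 94 + 32.1 = 126.1°.

θ ≈ 126°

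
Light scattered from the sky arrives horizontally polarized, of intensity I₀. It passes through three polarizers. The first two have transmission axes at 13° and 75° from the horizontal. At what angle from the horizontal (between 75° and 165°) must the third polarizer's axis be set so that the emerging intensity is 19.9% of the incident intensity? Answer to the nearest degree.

θ ≈ 88°

I₁ = I₀ cos²(13° − 0°) = I₀ cos²(13°) = 0.9494 I₀.
I₂ = I₁ cos²(75° − 13°) = 0.9494 I₀ · cos²(62°) = 0.2093 I₀.
Need I₃/I₀ = 0.199, so cos²(θ − 75°) = 0.199 / 0.2093 = 0.951.
θ − 75° = arccos(√0.951) = 12.8°, giving θ ≈ 75 + 12.8 = 87.8°.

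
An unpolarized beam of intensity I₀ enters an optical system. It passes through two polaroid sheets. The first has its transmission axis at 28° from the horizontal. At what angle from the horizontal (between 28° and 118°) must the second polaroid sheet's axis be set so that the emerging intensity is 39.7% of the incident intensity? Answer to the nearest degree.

θ ≈ 55°

Unpolarized light through the first polarizer → I₁ = ½ I₀, now polarized at 28°.
Need I₂/I₀ = 0.397, so cos²(θ − 28°) = 0.397 / 0.5 = 0.794.
θ − 28° = arccos(√0.794) = 27.0°, giving θ ≈ 28 + 27.0 = 55.0°.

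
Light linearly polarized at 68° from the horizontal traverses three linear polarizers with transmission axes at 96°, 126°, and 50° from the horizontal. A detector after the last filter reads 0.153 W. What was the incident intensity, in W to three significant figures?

I₀ ≈ 4.47 W

I₁ = I₀ cos²(96° − 68°) = I₀ cos²(28°) = 0.7796 I₀.
I₂ = I₁ cos²(126° − 96°) = 0.7796 I₀ · cos²(30°) = 0.5847 I₀.
I₃ = I₂ cos²(50° − 126°) = 0.5847 I₀ · cos²(76°) = 0.03422 I₀.
So 0.153 W = 0.03422 I₀, giving I₀ = 0.153/0.03422 = 4.471 W.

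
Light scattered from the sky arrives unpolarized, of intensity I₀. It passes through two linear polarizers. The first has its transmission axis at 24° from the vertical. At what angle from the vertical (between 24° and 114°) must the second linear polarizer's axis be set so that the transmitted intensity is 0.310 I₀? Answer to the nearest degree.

Unpolarized light through the first polarizer → I₁ = ½ I₀, now polarized at 24°.
Need I₂/I₀ = 0.31, so cos²(θ − 24°) = 0.31 / 0.5 = 0.62.
θ − 24° = arccos(√0.62) = 38.1°, giving θ ≈ 24 + 38.1 = 62.1°.

θ ≈ 62°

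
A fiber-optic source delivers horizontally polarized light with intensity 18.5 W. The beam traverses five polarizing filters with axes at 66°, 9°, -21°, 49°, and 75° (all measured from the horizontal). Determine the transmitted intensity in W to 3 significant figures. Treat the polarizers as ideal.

I ≈ 0.0643 W

By Malus's law, I₁ = 18.5 W · cos²(66°) = 3.061 W.
I₂ = I₁ · cos²(57°) = 3.061 · 0.2966 = 0.9079 W.
I₃ = I₂ · cos²(30°) = 0.9079 · 0.75 = 0.6809 W.
I₄ = I₃ · cos²(70°) = 0.6809 · 0.117 = 0.07965 W.
I₅ = I₄ · cos²(26°) = 0.07965 · 0.8078 = 0.06434 W.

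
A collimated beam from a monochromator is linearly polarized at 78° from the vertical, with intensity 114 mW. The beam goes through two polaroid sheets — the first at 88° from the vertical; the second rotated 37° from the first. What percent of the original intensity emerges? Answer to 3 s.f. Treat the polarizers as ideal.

≈ 61.9%

I₁ = 114 mW · cos²(10°) = 110.6 mW.
I₂ = I₁ · cos²(37°) = 110.6 · 0.6378 = 70.52 mW.
That is 61.86% of the incident intensity.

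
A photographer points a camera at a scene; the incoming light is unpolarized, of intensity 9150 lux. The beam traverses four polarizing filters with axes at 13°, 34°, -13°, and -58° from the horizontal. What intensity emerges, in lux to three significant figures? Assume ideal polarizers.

Unpolarized light through the first polarizer → I₁ = 9150 lux/2 = 4575 lux, polarized at 13°.
I₂ = I₁ · cos²(21°) = 4575 · 0.8716 = 3987 lux.
I₃ = I₂ · cos²(47°) = 3987 · 0.4651 = 1855 lux.
I₄ = I₃ · cos²(45°) = 1855 · 0.5 = 927.3 lux.

I ≈ 927 lux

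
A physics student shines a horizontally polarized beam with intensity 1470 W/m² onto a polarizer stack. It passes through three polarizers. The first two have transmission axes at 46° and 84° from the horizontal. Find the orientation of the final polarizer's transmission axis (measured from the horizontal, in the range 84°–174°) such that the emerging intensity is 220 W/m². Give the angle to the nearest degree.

θ ≈ 129°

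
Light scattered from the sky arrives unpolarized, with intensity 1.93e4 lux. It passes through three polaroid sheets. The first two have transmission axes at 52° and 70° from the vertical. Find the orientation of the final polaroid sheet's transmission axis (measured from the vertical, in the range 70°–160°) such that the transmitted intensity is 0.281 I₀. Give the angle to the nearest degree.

Unpolarized light through the first polarizer → I₁ = ½ I₀, now polarized at 52°.
I₂ = I₁ cos²(70° − 52°) = 0.5 I₀ · cos²(18°) = 0.4523 I₀.
Need I₃/I₀ = 0.281, so cos²(θ − 70°) = 0.281 / 0.4523 = 0.6213.
θ − 70° = arccos(√0.6213) = 38.0°, giving θ ≈ 70 + 38.0 = 108.0°.

θ ≈ 108°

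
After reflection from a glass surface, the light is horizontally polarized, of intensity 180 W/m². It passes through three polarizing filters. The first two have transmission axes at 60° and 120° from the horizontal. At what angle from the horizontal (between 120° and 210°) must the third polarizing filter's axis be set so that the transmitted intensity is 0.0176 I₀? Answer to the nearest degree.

I₁ = I₀ cos²(60° − 0°) = I₀ cos²(60°) = 0.25 I₀.
I₂ = I₁ cos²(120° − 60°) = 0.25 I₀ · cos²(60°) = 0.0625 I₀.
Need I₃/I₀ = 0.0176, so cos²(θ − 120°) = 0.0176 / 0.0625 = 0.2816.
θ − 120° = arccos(√0.2816) = 57.9°, giving θ ≈ 120 + 57.9 = 177.9°.

θ ≈ 178°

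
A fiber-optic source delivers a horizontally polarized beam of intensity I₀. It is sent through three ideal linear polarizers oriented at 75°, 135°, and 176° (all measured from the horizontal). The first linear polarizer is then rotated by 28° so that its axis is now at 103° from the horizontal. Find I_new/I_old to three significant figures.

I_new/I_old ≈ 2.17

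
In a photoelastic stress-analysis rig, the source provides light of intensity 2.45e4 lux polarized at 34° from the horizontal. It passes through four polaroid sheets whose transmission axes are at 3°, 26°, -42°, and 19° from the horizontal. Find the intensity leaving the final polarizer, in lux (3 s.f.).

I ≈ 503 lux

I₁ = 2.45e4 lux · cos²(31°) = 1.8e+04 lux.
I₂ = I₁ · cos²(23°) = 1.8e+04 · 0.8473 = 1.525e+04 lux.
I₃ = I₂ · cos²(68°) = 1.525e+04 · 0.1403 = 2140 lux.
I₄ = I₃ · cos²(61°) = 2140 · 0.235 = 503.1 lux.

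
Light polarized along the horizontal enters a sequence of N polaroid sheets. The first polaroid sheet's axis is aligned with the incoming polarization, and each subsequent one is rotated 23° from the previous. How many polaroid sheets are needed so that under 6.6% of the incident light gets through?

First polarizer is aligned with the polarization: full transmission.
Each further stage multiplies by cos²(23°) = 0.8473.
After N polarizers: T = 0.8473^(N−1). Require T < 0.066 ⇒ N−1 > ln(0.066)/ln(0.8473) = 16.41, so N−1 ≥ 17 and N = 18.
Check: N=18 gives T = 0.05983 < 0.066; N=17 gives T = 0.0706.

N = 18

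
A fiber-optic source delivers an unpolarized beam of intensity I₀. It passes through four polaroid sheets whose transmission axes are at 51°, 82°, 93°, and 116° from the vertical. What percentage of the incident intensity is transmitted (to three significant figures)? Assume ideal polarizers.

Unpolarized light through the first polarizer → I₁ = ½ I₀, now polarized at 51°.
I₂ = I₁ cos²(82° − 51°) = 0.5 I₀ · cos²(31°) = 0.3674 I₀.
I₃ = I₂ cos²(93° − 82°) = 0.3674 I₀ · cos²(11°) = 0.354 I₀.
I₄ = I₃ cos²(116° − 93°) = 0.354 I₀ · cos²(23°) = 0.2999 I₀.
That is 29.99% of the incident intensity.

≈ 30.0%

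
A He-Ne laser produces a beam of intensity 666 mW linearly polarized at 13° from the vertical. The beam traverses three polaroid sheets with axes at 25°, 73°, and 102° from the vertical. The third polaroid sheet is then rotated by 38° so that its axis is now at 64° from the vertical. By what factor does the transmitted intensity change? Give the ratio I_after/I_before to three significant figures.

I_new/I_old ≈ 1.28

Before rotation:
By Malus's law, I₁ = I₀ cos²(25° − 13°) = I₀ cos²(12°) = 0.9568 I₀.
I₂ = I₁ cos²(73° − 25°) = 0.9568 I₀ · cos²(48°) = 0.4284 I₀.
I₃ = I₂ cos²(102° − 73°) = 0.4284 I₀ · cos²(29°) = 0.3277 I₀.
After rotation:
I₁ = I₀ cos²(25° − 13°) = I₀ cos²(12°) = 0.9568 I₀.
I₂ = I₁ cos²(73° − 25°) = 0.9568 I₀ · cos²(48°) = 0.4284 I₀.
I₃ = I₂ cos²(64° − 73°) = 0.4284 I₀ · cos²(9°) = 0.4179 I₀.
Ratio = 0.4179 / 0.3277 = 1.275.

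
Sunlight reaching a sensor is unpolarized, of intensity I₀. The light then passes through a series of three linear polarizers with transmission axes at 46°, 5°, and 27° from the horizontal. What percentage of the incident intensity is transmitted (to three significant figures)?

≈ 24.5%

Unpolarized light through the first polarizer → I₁ = ½ I₀, now polarized at 46°.
I₂ = I₁ cos²(5° − 46°) = 0.5 I₀ · cos²(41°) = 0.2848 I₀.
I₃ = I₂ cos²(27° − 5°) = 0.2848 I₀ · cos²(22°) = 0.2448 I₀.
That is 24.48% of the incident intensity.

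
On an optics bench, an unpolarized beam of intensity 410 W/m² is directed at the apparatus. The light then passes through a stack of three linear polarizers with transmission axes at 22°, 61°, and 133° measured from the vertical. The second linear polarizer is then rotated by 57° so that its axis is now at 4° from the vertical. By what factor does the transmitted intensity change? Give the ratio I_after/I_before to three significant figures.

I_new/I_old ≈ 6.21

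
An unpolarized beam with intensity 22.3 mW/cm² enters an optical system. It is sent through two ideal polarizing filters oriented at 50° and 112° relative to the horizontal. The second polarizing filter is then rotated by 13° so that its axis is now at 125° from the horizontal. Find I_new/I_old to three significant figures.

Before rotation:
Unpolarized light through the first polarizer → I₁ = ½ I₀, now polarized at 50°.
I₂ = I₁ cos²(112° − 50°) = 0.5 I₀ · cos²(62°) = 0.1102 I₀.
After rotation:
Unpolarized light through the first polarizer → I₁ = ½ I₀, now polarized at 50°.
I₂ = I₁ cos²(125° − 50°) = 0.5 I₀ · cos²(75°) = 0.03349 I₀.
Ratio = 0.03349 / 0.1102 = 0.3039.

I_new/I_old ≈ 0.304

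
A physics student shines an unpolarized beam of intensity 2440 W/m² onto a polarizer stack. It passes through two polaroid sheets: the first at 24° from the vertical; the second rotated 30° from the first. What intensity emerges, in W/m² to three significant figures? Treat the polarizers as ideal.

Unpolarized light through the first polarizer → I₁ = 2440 W/m²/2 = 1220 W/m², polarized at 24°.
I₂ = I₁ · cos²(30°) = 1220 · 0.75 = 915 W/m².

I ≈ 915 W/m²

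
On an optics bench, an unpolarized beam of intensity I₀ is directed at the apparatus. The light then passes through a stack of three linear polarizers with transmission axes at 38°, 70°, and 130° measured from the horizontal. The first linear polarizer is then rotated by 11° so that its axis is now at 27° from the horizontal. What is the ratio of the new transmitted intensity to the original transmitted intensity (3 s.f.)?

Before rotation:
Unpolarized light through the first polarizer → I₁ = ½ I₀, now polarized at 38°.
I₂ = I₁ cos²(70° − 38°) = 0.5 I₀ · cos²(32°) = 0.3596 I₀.
I₃ = I₂ cos²(130° − 70°) = 0.3596 I₀ · cos²(60°) = 0.0899 I₀.
After rotation:
Unpolarized light through the first polarizer → I₁ = ½ I₀, now polarized at 27°.
I₂ = I₁ cos²(70° − 27°) = 0.5 I₀ · cos²(43°) = 0.2674 I₀.
I₃ = I₂ cos²(130° − 70°) = 0.2674 I₀ · cos²(60°) = 0.06686 I₀.
Ratio = 0.06686 / 0.0899 = 0.7437.

I_new/I_old ≈ 0.744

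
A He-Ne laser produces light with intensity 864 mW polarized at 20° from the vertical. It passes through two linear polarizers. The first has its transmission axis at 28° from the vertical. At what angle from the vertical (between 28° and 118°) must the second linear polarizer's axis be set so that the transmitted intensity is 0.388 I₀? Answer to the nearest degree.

I₁ = I₀ cos²(28° − 20°) = I₀ cos²(8°) = 0.9806 I₀.
Need I₂/I₀ = 0.388, so cos²(θ − 28°) = 0.388 / 0.9806 = 0.3957.
θ − 28° = arccos(√0.3957) = 51.0°, giving θ ≈ 28 + 51.0 = 79.0°.

θ ≈ 79°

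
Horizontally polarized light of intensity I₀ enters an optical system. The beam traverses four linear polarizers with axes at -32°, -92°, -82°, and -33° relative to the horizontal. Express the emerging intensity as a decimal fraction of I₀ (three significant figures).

≈ 0.0751 I₀

I₁ = I₀ cos²(-32° − 0°) = I₀ cos²(32°) = 0.7192 I₀.
I₂ = I₁ cos²(-92° + 32°) = 0.7192 I₀ · cos²(60°) = 0.1798 I₀.
I₃ = I₂ cos²(-82° + 92°) = 0.1798 I₀ · cos²(10°) = 0.1744 I₀.
I₄ = I₃ cos²(-33° + 82°) = 0.1744 I₀ · cos²(49°) = 0.07505 I₀.
Transmitted fraction = 0.07505.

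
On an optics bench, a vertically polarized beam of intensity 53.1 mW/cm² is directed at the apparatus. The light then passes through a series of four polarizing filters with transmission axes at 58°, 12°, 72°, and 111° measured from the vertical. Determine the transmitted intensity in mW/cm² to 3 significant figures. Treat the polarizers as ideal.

I ≈ 1.09 mW/cm²

By Malus's law, I₁ = 53.1 mW/cm² · cos²(58°) = 14.91 mW/cm².
I₂ = I₁ · cos²(46°) = 14.91 · 0.4826 = 7.195 mW/cm².
I₃ = I₂ · cos²(60°) = 7.195 · 0.25 = 1.799 mW/cm².
I₄ = I₃ · cos²(39°) = 1.799 · 0.604 = 1.086 mW/cm².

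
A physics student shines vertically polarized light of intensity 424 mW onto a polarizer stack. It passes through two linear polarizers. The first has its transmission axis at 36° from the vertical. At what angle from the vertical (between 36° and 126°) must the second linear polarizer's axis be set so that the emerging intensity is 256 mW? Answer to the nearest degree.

θ ≈ 52°

I₁ = I₀ cos²(36° − 0°) = I₀ cos²(36°) = 0.6545 I₀.
Target fraction: 256 / 424 mW = 0.6038 of I₀.
Need I₂/I₀ = 0.6038, so cos²(θ − 36°) = 0.6038 / 0.6545 = 0.9225.
θ − 36° = arccos(√0.9225) = 16.2°, giving θ ≈ 36 + 16.2 = 52.2°.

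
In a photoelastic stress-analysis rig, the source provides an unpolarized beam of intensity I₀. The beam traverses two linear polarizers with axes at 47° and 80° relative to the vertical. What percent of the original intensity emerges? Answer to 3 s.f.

Unpolarized light through the first polarizer → I₁ = ½ I₀, now polarized at 47°.
I₂ = I₁ cos²(80° − 47°) = 0.5 I₀ · cos²(33°) = 0.3517 I₀.
That is 35.17% of the incident intensity.

≈ 35.2%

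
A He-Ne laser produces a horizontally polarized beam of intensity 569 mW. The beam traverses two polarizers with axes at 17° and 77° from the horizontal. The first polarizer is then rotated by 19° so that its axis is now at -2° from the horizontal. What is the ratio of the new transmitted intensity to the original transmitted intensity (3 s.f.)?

Before rotation:
By Malus's law, I₁ = I₀ cos²(17° − 0°) = I₀ cos²(17°) = 0.9145 I₀.
I₂ = I₁ cos²(77° − 17°) = 0.9145 I₀ · cos²(60°) = 0.2286 I₀.
After rotation:
I₁ = I₀ cos²(-2° − 0°) = I₀ cos²(2°) = 0.9988 I₀.
I₂ = I₁ cos²(77° + 2°) = 0.9988 I₀ · cos²(79°) = 0.03636 I₀.
Ratio = 0.03636 / 0.2286 = 0.1591.

I_new/I_old ≈ 0.159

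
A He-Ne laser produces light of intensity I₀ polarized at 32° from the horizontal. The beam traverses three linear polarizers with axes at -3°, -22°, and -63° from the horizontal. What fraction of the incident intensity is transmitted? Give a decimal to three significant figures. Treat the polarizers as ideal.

I₁ = I₀ cos²(-3° − 32°) = I₀ cos²(35°) = 0.671 I₀.
I₂ = I₁ cos²(-22° + 3°) = 0.671 I₀ · cos²(19°) = 0.5999 I₀.
I₃ = I₂ cos²(-63° + 22°) = 0.5999 I₀ · cos²(41°) = 0.3417 I₀.
Transmitted fraction = 0.3417.

≈ 0.342 I₀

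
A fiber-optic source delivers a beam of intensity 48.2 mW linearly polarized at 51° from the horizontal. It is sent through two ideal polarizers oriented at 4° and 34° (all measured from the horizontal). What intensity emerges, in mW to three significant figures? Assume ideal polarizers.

I₁ = 48.2 mW · cos²(47°) = 22.42 mW.
I₂ = I₁ · cos²(30°) = 22.42 · 0.75 = 16.81 mW.

I ≈ 16.8 mW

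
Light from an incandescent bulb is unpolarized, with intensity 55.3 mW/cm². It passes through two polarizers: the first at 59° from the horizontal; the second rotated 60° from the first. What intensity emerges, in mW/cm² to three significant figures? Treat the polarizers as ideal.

I ≈ 6.91 mW/cm²

Unpolarized light through the first polarizer → I₁ = 55.3 mW/cm²/2 = 27.65 mW/cm², polarized at 59°.
I₂ = I₁ · cos²(60°) = 27.65 · 0.25 = 6.913 mW/cm².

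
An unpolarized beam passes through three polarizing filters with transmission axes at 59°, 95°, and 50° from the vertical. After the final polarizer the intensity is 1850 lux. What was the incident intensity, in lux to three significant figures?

I₀ ≈ 1.13e4 lux

Unpolarized light through the first polarizer → I₁ = ½ I₀, now polarized at 59°.
I₂ = I₁ cos²(95° − 59°) = 0.5 I₀ · cos²(36°) = 0.3273 I₀.
I₃ = I₂ cos²(50° − 95°) = 0.3273 I₀ · cos²(45°) = 0.1636 I₀.
So 1850 lux = 0.1636 I₀, giving I₀ = 1850/0.1636 = 1.131e+04 lux.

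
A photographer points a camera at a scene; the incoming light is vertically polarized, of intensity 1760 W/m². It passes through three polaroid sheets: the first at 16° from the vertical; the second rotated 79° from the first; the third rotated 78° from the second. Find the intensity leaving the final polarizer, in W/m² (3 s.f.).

I ≈ 2.56 W/m²

I₁ = 1760 W/m² · cos²(16°) = 1626 W/m².
I₂ = I₁ · cos²(79°) = 1626 · 0.03641 = 59.21 W/m².
I₃ = I₂ · cos²(78°) = 59.21 · 0.04323 = 2.559 W/m².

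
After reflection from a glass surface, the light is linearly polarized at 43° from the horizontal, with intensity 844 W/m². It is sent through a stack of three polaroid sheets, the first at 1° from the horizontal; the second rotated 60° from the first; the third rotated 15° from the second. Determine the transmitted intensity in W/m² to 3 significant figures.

I ≈ 109 W/m²

By Malus's law, I₁ = 844 W/m² · cos²(42°) = 466.1 W/m².
I₂ = I₁ · cos²(60°) = 466.1 · 0.25 = 116.5 W/m².
I₃ = I₂ · cos²(15°) = 116.5 · 0.933 = 108.7 W/m².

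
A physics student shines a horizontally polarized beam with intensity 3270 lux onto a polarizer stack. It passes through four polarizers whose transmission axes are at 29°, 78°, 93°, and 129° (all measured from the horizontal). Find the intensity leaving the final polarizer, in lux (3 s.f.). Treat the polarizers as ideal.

I ≈ 657 lux

I₁ = 3270 lux · cos²(29°) = 2501 lux.
I₂ = I₁ · cos²(49°) = 2501 · 0.4304 = 1077 lux.
I₃ = I₂ · cos²(15°) = 1077 · 0.933 = 1005 lux.
I₄ = I₃ · cos²(36°) = 1005 · 0.6545 = 657.5 lux.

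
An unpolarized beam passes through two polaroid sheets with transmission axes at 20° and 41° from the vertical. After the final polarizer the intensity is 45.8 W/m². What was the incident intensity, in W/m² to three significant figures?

Unpolarized light through the first polarizer → I₁ = ½ I₀, now polarized at 20°.
I₂ = I₁ cos²(41° − 20°) = 0.5 I₀ · cos²(21°) = 0.4358 I₀.
So 45.8 W/m² = 0.4358 I₀, giving I₀ = 45.8/0.4358 = 105.1 W/m².

I₀ ≈ 105 W/m²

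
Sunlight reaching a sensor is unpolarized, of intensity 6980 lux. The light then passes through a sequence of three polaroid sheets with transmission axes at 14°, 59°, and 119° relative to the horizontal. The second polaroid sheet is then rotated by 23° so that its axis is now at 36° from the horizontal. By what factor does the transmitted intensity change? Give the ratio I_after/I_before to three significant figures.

I_new/I_old ≈ 0.102

Before rotation:
Unpolarized light through the first polarizer → I₁ = ½ I₀, now polarized at 14°.
I₂ = I₁ cos²(59° − 14°) = 0.5 I₀ · cos²(45°) = 0.25 I₀.
I₃ = I₂ cos²(119° − 59°) = 0.25 I₀ · cos²(60°) = 0.0625 I₀.
After rotation:
Unpolarized light through the first polarizer → I₁ = ½ I₀, now polarized at 14°.
I₂ = I₁ cos²(36° − 14°) = 0.5 I₀ · cos²(22°) = 0.4298 I₀.
I₃ = I₂ cos²(119° − 36°) = 0.4298 I₀ · cos²(83°) = 0.006384 I₀.
Ratio = 0.006384 / 0.0625 = 0.1021.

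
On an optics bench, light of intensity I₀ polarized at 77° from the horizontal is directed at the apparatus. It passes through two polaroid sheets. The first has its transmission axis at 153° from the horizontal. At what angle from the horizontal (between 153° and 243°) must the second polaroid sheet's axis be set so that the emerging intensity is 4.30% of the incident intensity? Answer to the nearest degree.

I₁ = I₀ cos²(153° − 77°) = I₀ cos²(76°) = 0.05853 I₀.
Need I₂/I₀ = 0.043, so cos²(θ − 153°) = 0.043 / 0.05853 = 0.7347.
θ − 153° = arccos(√0.7347) = 31.0°, giving θ ≈ 153 + 31.0 = 184.0°.

θ ≈ 184°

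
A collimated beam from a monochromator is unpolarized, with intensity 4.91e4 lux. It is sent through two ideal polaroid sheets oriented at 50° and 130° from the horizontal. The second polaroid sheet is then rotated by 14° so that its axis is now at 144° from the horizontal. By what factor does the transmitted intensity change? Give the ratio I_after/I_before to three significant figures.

Before rotation:
Unpolarized light through the first polarizer → I₁ = ½ I₀, now polarized at 50°.
I₂ = I₁ cos²(130° − 50°) = 0.5 I₀ · cos²(80°) = 0.01508 I₀.
After rotation:
Unpolarized light through the first polarizer → I₁ = ½ I₀, now polarized at 50°.
Angle between axes 1 and 2: 86°. I₂ = 0.5 I₀ · cos²(86°) = 0.002433 I₀.
Ratio = 0.002433 / 0.01508 = 0.1614.

I_new/I_old ≈ 0.161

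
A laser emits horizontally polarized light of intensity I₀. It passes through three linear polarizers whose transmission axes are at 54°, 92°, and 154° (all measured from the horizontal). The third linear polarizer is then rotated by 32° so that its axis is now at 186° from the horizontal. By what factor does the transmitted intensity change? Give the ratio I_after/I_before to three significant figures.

I_new/I_old ≈ 0.0221

Before rotation:
By Malus's law, I₁ = I₀ cos²(54° − 0°) = I₀ cos²(54°) = 0.3455 I₀.
I₂ = I₁ cos²(92° − 54°) = 0.3455 I₀ · cos²(38°) = 0.2145 I₀.
I₃ = I₂ cos²(154° − 92°) = 0.2145 I₀ · cos²(62°) = 0.04728 I₀.
After rotation:
I₁ = I₀ cos²(54° − 0°) = I₀ cos²(54°) = 0.3455 I₀.
I₂ = I₁ cos²(92° − 54°) = 0.3455 I₀ · cos²(38°) = 0.2145 I₀.
Angle between axes 2 and 3: 86°. I₃ = 0.2145 I₀ · cos²(86°) = 0.001044 I₀.
Ratio = 0.001044 / 0.04728 = 0.02208.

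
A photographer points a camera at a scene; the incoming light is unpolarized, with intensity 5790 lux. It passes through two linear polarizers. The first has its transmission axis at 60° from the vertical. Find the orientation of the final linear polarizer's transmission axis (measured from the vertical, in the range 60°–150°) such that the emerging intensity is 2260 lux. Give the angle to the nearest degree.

Unpolarized light through the first polarizer → I₁ = ½ I₀, now polarized at 60°.
Target fraction: 2260 / 5790 lux = 0.3903 of I₀.
Need I₂/I₀ = 0.3903, so cos²(θ − 60°) = 0.3903 / 0.5 = 0.7807.
θ − 60° = arccos(√0.7807) = 27.9°, giving θ ≈ 60 + 27.9 = 87.9°.

θ ≈ 88°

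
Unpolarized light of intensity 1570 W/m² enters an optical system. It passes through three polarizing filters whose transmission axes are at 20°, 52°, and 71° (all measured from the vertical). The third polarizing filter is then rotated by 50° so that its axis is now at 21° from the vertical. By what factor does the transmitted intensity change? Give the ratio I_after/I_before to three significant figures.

Before rotation:
Unpolarized light through the first polarizer → I₁ = ½ I₀, now polarized at 20°.
I₂ = I₁ cos²(52° − 20°) = 0.5 I₀ · cos²(32°) = 0.3596 I₀.
I₃ = I₂ cos²(71° − 52°) = 0.3596 I₀ · cos²(19°) = 0.3215 I₀.
After rotation:
Unpolarized light through the first polarizer → I₁ = ½ I₀, now polarized at 20°.
I₂ = I₁ cos²(52° − 20°) = 0.5 I₀ · cos²(32°) = 0.3596 I₀.
I₃ = I₂ cos²(21° − 52°) = 0.3596 I₀ · cos²(31°) = 0.2642 I₀.
Ratio = 0.2642 / 0.3215 = 0.8218.

I_new/I_old ≈ 0.822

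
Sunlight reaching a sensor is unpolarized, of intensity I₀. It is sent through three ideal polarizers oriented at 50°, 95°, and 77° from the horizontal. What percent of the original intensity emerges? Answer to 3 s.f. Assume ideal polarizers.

Unpolarized light through the first polarizer → I₁ = ½ I₀, now polarized at 50°.
I₂ = I₁ cos²(95° − 50°) = 0.5 I₀ · cos²(45°) = 0.25 I₀.
I₃ = I₂ cos²(77° − 95°) = 0.25 I₀ · cos²(18°) = 0.2261 I₀.
That is 22.61% of the incident intensity.

≈ 22.6%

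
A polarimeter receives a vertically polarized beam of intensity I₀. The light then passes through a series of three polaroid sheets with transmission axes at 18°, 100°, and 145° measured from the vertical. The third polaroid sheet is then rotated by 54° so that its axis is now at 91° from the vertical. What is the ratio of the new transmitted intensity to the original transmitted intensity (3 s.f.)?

Before rotation:
I₁ = I₀ cos²(18° − 0°) = I₀ cos²(18°) = 0.9045 I₀.
I₂ = I₁ cos²(100° − 18°) = 0.9045 I₀ · cos²(82°) = 0.01752 I₀.
I₃ = I₂ cos²(145° − 100°) = 0.01752 I₀ · cos²(45°) = 0.00876 I₀.
After rotation:
I₁ = I₀ cos²(18° − 0°) = I₀ cos²(18°) = 0.9045 I₀.
I₂ = I₁ cos²(100° − 18°) = 0.9045 I₀ · cos²(82°) = 0.01752 I₀.
I₃ = I₂ cos²(91° − 100°) = 0.01752 I₀ · cos²(9°) = 0.01709 I₀.
Ratio = 0.01709 / 0.00876 = 1.951.

I_new/I_old ≈ 1.95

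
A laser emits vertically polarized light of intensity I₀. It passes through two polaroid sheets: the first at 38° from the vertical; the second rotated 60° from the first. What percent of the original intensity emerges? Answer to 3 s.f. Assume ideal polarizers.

≈ 15.5%

I₁ = I₀ cos²(38° − 0°) = I₀ cos²(38°) = 0.621 I₀.
I₂ = I₁ cos²(60°) = 0.621 · 0.25 I₀ = 0.1552 I₀.
That is 15.52% of the incident intensity.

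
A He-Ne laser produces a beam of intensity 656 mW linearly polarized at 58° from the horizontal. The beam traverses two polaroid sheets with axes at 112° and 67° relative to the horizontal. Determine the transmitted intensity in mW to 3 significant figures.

I ≈ 113 mW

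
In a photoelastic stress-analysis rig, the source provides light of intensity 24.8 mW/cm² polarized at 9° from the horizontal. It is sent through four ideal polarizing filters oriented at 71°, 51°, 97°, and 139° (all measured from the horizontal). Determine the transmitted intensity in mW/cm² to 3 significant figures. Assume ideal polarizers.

By Malus's law, I₁ = 24.8 mW/cm² · cos²(62°) = 5.466 mW/cm².
I₂ = I₁ · cos²(20°) = 5.466 · 0.883 = 4.827 mW/cm².
I₃ = I₂ · cos²(46°) = 4.827 · 0.4826 = 2.329 mW/cm².
I₄ = I₃ · cos²(42°) = 2.329 · 0.5523 = 1.286 mW/cm².

I ≈ 1.29 mW/cm²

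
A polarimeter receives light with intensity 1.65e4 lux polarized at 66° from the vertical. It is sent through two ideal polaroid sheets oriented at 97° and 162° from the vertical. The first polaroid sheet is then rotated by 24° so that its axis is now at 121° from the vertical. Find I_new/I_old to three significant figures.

Before rotation:
By Malus's law, I₁ = I₀ cos²(97° − 66°) = I₀ cos²(31°) = 0.7347 I₀.
I₂ = I₁ cos²(162° − 97°) = 0.7347 I₀ · cos²(65°) = 0.1312 I₀.
After rotation:
I₁ = I₀ cos²(121° − 66°) = I₀ cos²(55°) = 0.329 I₀.
I₂ = I₁ cos²(162° − 121°) = 0.329 I₀ · cos²(41°) = 0.1874 I₀.
Ratio = 0.1874 / 0.1312 = 1.428.

I_new/I_old ≈ 1.43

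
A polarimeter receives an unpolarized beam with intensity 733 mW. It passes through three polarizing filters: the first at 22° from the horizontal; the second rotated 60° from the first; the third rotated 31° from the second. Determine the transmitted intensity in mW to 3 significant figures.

Unpolarized light through the first polarizer → I₁ = 733 mW/2 = 366.5 mW, polarized at 22°.
I₂ = I₁ · cos²(60°) = 366.5 · 0.25 = 91.63 mW.
I₃ = I₂ · cos²(31°) = 91.63 · 0.7347 = 67.32 mW.

I ≈ 67.3 mW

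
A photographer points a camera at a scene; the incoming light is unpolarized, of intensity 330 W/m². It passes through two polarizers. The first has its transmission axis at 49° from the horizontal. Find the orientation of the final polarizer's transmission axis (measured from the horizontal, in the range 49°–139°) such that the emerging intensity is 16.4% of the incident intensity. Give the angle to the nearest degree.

Unpolarized light through the first polarizer → I₁ = ½ I₀, now polarized at 49°.
Need I₂/I₀ = 0.164, so cos²(θ − 49°) = 0.164 / 0.5 = 0.328.
θ − 49° = arccos(√0.328) = 55.1°, giving θ ≈ 49 + 55.1 = 104.1°.

θ ≈ 104°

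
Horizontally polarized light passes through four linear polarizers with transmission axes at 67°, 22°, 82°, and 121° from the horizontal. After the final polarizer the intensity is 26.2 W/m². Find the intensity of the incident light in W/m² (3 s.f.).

I₀ ≈ 2270 W/m²

I₁ = I₀ cos²(67° − 0°) = I₀ cos²(67°) = 0.1527 I₀.
I₂ = I₁ cos²(22° − 67°) = 0.1527 I₀ · cos²(45°) = 0.07634 I₀.
I₃ = I₂ cos²(82° − 22°) = 0.07634 I₀ · cos²(60°) = 0.01908 I₀.
I₄ = I₃ cos²(121° − 82°) = 0.01908 I₀ · cos²(39°) = 0.01153 I₀.
So 26.2 W/m² = 0.01153 I₀, giving I₀ = 26.2/0.01153 = 2273 W/m².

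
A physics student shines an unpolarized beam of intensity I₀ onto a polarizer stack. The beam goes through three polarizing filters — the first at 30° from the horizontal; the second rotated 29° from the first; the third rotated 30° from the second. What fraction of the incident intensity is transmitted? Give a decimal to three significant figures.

Unpolarized light through the first polarizer → I₁ = ½ I₀, now polarized at 30°.
I₂ = I₁ cos²(29°) = 0.5 · 0.765 I₀ = 0.3825 I₀.
I₃ = I₂ cos²(30°) = 0.3825 · 0.75 I₀ = 0.2869 I₀.
Transmitted fraction = 0.2869.

≈ 0.287 I₀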